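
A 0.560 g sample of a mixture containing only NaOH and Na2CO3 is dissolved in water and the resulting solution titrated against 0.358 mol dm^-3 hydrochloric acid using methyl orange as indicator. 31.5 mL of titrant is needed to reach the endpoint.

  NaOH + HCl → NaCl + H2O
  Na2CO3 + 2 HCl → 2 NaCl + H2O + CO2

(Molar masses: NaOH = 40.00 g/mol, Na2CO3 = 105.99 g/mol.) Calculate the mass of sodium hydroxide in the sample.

0.116 g

n(HCl) = 0.0315 × 0.358 = 0.0113 mol
Let x = n(NaOH), y = n(Na2CO3).
Titrant: 1x + 2y = 0.0113;  mass: 40.00x + 105.99y = 0.560
Solving, x = 2.90 × 10^-3 mol, y = 4.19 × 10^-3 mol
mass of NaOH = 2.90 × 10^-3 × 40.00 = 0.116 g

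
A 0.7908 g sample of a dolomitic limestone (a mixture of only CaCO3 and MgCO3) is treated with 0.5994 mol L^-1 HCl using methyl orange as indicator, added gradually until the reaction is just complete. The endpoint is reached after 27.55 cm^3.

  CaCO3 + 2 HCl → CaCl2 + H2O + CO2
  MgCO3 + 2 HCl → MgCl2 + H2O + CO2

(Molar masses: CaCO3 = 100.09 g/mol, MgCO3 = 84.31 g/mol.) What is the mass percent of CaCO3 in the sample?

n(HCl) = 0.02755 × 0.5994 = 0.01651 mol
Let x = n(CaCO3), y = n(MgCO3).
Titrant: 2x + 2y = 0.01651;  mass: 100.09x + 84.31y = 0.7908
Solving, x = 6.000 × 10^-3 mol, y = 2.257 × 10^-3 mol
mass of CaCO3 = 6.000 × 10^-3 × 100.09 = 0.6005 g
% CaCO3 = 0.6005 / 0.7908 × 100 = 75.94 %

75.94 %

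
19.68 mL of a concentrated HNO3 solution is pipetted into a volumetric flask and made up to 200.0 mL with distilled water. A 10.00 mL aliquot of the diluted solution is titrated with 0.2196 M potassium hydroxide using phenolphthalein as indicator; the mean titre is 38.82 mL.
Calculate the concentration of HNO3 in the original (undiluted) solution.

HNO3 + KOH → KNO3 + H2O
n(KOH) = 0.03882 × 0.2196 = 8.525 × 10^-3 mol
n(HNO3) in the aliquot = 8.525 × 10^-3 mol (1:1 ratio)
[HNO3]_dilute = 8.525 × 10^-3 / 0.01000 = 0.8525 mol/L
Dilution factor = 200.0 / 19.68 = 10.16
[HNO3]_stock = 0.8525 × 10.16 = 8.663 mol/L

8.663 M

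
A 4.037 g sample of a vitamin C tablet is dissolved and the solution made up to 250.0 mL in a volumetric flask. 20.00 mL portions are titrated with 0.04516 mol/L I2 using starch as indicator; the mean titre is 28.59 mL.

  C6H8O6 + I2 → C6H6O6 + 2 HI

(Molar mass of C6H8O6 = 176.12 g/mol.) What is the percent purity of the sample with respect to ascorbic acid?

70.41 %

n(I2) per titration = 0.02859 × 0.04516 = 1.291 × 10^-3 mol
n(C6H8O6) in each aliquot = 1.291 × 10^-3 mol (1:1 ratio)
n(C6H8O6) in the whole flask = 1.291 × 10^-3 × 250.0/20.00 = 0.01614 mol
mass of C6H8O6 = 0.01614 × 176.12 = 2.842 g
% C6H8O6 = 2.842 / 4.037 × 100 = 70.41 %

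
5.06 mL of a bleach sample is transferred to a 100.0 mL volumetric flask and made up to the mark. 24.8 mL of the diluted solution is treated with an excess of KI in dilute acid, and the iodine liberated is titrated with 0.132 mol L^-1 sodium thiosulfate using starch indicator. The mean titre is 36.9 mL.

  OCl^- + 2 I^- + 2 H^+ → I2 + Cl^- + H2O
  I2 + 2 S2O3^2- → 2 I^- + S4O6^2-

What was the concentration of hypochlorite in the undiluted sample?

1.94 mol/L

n(S2O3^2-) = 0.0369 × 0.132 = 4.87 × 10^-3 mol
n(I2) = n(S2O3^2-)/2 = 2.44 × 10^-3 mol
n(OCl^-) in the aliquot = 2.44 × 10^-3 mol (1:1 ratio)
[OCl^-]_dilute = 2.44 × 10^-3 / 0.0248 = 0.0982 mol/L
[OCl^-]_original = 0.0982 × 100.0/5.06 = 1.94 mol/L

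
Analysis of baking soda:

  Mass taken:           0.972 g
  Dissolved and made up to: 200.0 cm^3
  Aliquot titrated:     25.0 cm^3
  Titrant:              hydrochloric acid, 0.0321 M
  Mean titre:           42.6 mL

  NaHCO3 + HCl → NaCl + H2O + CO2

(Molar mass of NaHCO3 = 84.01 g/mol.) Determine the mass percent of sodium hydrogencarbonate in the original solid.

n(HCl) per titration = 0.0426 × 0.0321 = 1.37 × 10^-3 mol
n(NaHCO3) in each aliquot = 1.37 × 10^-3 mol (1:1 ratio)
n(NaHCO3) in the whole flask = 1.37 × 10^-3 × 200.0/25.0 = 0.0109 mol
mass of NaHCO3 = 0.0109 × 84.01 = 0.919 g
% NaHCO3 = 0.919 / 0.972 × 100 = 94.6 %

94.6 %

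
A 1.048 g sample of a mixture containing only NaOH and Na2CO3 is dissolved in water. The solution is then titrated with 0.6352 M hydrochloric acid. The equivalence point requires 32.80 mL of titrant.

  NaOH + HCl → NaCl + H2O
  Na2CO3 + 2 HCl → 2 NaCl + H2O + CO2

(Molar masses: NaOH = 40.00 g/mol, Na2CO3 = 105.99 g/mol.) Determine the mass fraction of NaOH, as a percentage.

n(HCl) = 0.03280 × 0.6352 = 0.02083 mol
Let x = n(NaOH), y = n(Na2CO3).
Titrant: 1x + 2y = 0.02083;  mass: 40.00x + 105.99y = 1.048
Solving, x = 4.319 × 10^-3 mol, y = 8.258 × 10^-3 mol
mass of NaOH = 4.319 × 10^-3 × 40.00 = 0.1728 g
% NaOH = 0.1728 / 1.048 × 100 = 16.49 %

16.49 %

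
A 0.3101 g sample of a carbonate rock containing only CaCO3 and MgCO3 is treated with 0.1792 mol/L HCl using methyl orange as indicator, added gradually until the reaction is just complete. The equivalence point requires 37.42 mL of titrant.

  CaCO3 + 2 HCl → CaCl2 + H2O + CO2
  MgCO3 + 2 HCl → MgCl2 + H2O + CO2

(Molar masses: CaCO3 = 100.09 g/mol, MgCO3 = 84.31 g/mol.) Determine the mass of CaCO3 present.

0.1739 g

n(HCl) = 0.03742 × 0.1792 = 6.706 × 10^-3 mol
Let x = n(CaCO3), y = n(MgCO3).
Titrant: 2x + 2y = 6.706 × 10^-3;  mass: 100.09x + 84.31y = 0.3101
Solving, x = 1.738 × 10^-3 mol, y = 1.615 × 10^-3 mol
mass of CaCO3 = 1.738 × 10^-3 × 100.09 = 0.1739 g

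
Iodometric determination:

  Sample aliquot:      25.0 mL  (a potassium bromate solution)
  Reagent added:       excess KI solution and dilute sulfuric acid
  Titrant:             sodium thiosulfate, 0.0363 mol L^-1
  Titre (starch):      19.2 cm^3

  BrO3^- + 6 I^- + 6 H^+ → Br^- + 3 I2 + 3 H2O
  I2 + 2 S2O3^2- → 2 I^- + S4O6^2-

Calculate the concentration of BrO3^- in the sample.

n(S2O3^2-) = 0.0192 × 0.0363 = 6.97 × 10^-4 mol
n(I2) = n(S2O3^2-)/2 = 3.48 × 10^-4 mol
From the 1:3 ratio, n(BrO3^-) in the aliquot = 1/3 × 3.48 × 10^-4 = 1.16 × 10^-4 mol
[BrO3^-] = 1.16 × 10^-4 / 0.0250 = 0.00465 mol/L

0.00465 mol/L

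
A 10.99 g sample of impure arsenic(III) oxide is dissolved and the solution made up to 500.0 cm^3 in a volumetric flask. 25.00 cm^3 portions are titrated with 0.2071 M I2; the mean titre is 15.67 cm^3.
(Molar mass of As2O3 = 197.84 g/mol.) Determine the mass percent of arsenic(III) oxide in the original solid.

58.42 %

As2O3 + 2 I2 + 2 H2O → As2O5 + 4 HI
n(I2) per titration = 0.01567 × 0.2071 = 3.245 × 10^-3 mol
From the 1:2 ratio, n(As2O3) in each aliquot = 1/2 × 3.245 × 10^-3 = 1.623 × 10^-3 mol
n(As2O3) in the whole flask = 1.623 × 10^-3 × 500.0/25.00 = 0.03245 mol
mass of As2O3 = 0.03245 × 197.84 = 6.420 g
% As2O3 = 6.420 / 10.99 × 100 = 58.42 %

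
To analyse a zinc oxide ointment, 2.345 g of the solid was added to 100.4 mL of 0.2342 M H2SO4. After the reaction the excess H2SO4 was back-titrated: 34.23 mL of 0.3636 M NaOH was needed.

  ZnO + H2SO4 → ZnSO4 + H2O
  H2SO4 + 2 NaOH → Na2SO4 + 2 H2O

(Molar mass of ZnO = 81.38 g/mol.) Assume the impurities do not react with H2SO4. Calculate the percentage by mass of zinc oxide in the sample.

n(H2SO4) added = 0.1004 × 0.2342 = 0.02351 mol
n(NaOH) used in back-titration = 0.03423 × 0.3636 = 0.01245 mol
From the 1:2 ratio, n(H2SO4) left over = 1/2 × 0.01245 = 6.223 × 10^-3 mol
n(H2SO4) consumed by analyte = 0.02351 − 6.223 × 10^-3 = 0.01729 mol
n(ZnO) = 0.01729 mol (1:1 ratio)
mass of ZnO = 0.01729 × 81.38 = 1.407 g
% ZnO = 1.407 / 2.345 × 100 = 60.00 %

60.00 %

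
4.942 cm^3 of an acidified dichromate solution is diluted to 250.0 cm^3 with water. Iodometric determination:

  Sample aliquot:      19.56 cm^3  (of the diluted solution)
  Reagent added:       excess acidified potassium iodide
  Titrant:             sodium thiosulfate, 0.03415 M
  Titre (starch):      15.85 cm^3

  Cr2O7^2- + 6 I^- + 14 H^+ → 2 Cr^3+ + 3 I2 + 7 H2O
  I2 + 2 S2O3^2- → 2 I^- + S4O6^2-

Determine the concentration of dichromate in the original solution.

n(S2O3^2-) = 0.01585 × 0.03415 = 5.413 × 10^-4 mol
n(I2) = n(S2O3^2-)/2 = 2.706 × 10^-4 mol
From the 1:3 ratio, n(Cr2O7^2-) in the aliquot = 1/3 × 2.706 × 10^-4 = 9.021 × 10^-5 mol
[Cr2O7^2-]_dilute = 9.021 × 10^-5 / 0.01956 = 0.004612 mol/L
[Cr2O7^2-]_original = 0.004612 × 250.0/4.942 = 0.2333 mol/L

0.2333 M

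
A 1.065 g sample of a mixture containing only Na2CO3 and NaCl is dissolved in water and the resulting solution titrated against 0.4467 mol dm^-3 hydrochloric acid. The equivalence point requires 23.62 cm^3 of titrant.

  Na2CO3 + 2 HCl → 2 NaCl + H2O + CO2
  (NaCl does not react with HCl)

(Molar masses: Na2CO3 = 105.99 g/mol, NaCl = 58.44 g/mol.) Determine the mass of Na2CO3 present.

n(HCl) = 0.02362 × 0.4467 = 0.01055 mol
Let x = n(Na2CO3), y = n(NaCl).
Titrant: 2x = 0.01055;  mass: 105.99x + 58.44y = 1.065
Solving, x = 5.276 × 10^-3 mol, y = 8.656 × 10^-3 mol
mass of Na2CO3 = 5.276 × 10^-3 × 105.99 = 0.5592 g

0.5592 g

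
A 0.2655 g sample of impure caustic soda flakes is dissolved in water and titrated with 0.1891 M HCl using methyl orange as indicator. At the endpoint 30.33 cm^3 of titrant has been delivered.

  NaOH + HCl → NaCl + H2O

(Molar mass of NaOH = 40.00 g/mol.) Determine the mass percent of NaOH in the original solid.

n(HCl) = 0.03033 L × 0.1891 mol/L = 5.735 × 10^-3 mol
n(NaOH) = 5.735 × 10^-3 mol (1:1 ratio)
mass of NaOH = 5.735 × 10^-3 × 40.00 g/mol = 0.2294 g
% NaOH = 0.2294 / 0.2655 × 100 = 86.41 %

86.41 %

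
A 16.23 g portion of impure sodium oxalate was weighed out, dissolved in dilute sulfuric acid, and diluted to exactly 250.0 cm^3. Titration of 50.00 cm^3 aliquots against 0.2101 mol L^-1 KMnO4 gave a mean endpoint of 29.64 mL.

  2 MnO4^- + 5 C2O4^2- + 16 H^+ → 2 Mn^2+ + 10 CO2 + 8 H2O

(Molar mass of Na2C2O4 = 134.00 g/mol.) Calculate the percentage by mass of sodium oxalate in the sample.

n(KMnO4) per titration = 0.02964 × 0.2101 = 6.227 × 10^-3 mol
From the 5:2 ratio, n(Na2C2O4) in each aliquot = 5/2 × 6.227 × 10^-3 = 0.01557 mol
n(Na2C2O4) in the whole flask = 0.01557 × 250.0/50.00 = 0.07784 mol
mass of Na2C2O4 = 0.07784 × 134.00 = 10.43 g
% Na2C2O4 = 10.43 / 16.23 × 100 = 64.27 %

64.27 %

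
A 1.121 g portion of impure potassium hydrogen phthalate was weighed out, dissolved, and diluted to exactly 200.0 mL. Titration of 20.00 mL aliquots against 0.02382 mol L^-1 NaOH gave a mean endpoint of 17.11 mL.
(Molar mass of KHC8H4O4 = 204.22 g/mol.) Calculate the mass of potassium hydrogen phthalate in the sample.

KHC8H4O4 + NaOH → KNaC8H4O4 + H2O
n(NaOH) per titration = 0.01711 × 0.02382 = 4.076 × 10^-4 mol
n(KHC8H4O4) in each aliquot = 4.076 × 10^-4 mol (1:1 ratio)
n(KHC8H4O4) in the whole flask = 4.076 × 10^-4 × 200.0/20.00 = 4.076 × 10^-3 mol
mass of KHC8H4O4 = 4.076 × 10^-3 × 204.22 = 0.8323 g

0.8323 g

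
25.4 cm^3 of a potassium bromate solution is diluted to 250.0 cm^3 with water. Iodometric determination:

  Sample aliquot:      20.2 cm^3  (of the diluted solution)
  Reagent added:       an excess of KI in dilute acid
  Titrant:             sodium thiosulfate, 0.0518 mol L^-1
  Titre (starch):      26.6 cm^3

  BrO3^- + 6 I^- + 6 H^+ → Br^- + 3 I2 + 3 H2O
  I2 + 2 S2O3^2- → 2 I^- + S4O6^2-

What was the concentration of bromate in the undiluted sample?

n(S2O3^2-) = 0.0266 × 0.0518 = 1.38 × 10^-3 mol
n(I2) = n(S2O3^2-)/2 = 6.89 × 10^-4 mol
From the 1:3 ratio, n(BrO3^-) in the aliquot = 1/3 × 6.89 × 10^-4 = 2.30 × 10^-4 mol
[BrO3^-]_dilute = 2.30 × 10^-4 / 0.0202 = 0.0114 mol/L
[BrO3^-]_original = 0.0114 × 250.0/25.4 = 0.112 mol/L

0.112 mol/L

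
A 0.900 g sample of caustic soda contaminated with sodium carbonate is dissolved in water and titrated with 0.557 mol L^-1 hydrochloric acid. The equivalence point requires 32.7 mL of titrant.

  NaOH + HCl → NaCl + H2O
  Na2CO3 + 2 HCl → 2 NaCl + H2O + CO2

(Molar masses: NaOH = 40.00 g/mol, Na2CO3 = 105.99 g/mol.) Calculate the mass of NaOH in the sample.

0.201 g

n(HCl) = 0.0327 × 0.557 = 0.0182 mol
Let x = n(NaOH), y = n(Na2CO3).
Titrant: 1x + 2y = 0.0182;  mass: 40.00x + 105.99y = 0.900
Solving, x = 5.02 × 10^-3 mol, y = 6.60 × 10^-3 mol
mass of NaOH = 5.02 × 10^-3 × 40.00 = 0.201 g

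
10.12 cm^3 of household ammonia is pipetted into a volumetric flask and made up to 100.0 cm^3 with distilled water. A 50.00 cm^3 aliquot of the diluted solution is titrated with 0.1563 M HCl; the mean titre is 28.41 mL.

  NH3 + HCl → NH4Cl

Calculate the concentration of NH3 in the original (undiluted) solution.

n(HCl) = 0.02841 × 0.1563 = 4.440 × 10^-3 mol
n(NH3) in the aliquot = 4.440 × 10^-3 mol (1:1 ratio)
[NH3]_dilute = 4.440 × 10^-3 / 0.05000 = 0.08881 mol/L
Dilution factor = 100.0 / 10.12 = 9.881
[NH3]_stock = 0.08881 × 9.881 = 0.8776 mol/L

0.8776 M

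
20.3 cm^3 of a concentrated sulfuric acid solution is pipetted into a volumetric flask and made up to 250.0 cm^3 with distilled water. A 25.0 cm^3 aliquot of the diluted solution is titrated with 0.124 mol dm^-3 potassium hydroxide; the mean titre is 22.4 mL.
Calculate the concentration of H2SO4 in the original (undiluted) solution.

0.684 mol/L

H2SO4 + 2 KOH → K2SO4 + 2 H2O
n(KOH) = 0.0224 × 0.124 = 2.78 × 10^-3 mol
From the 1:2 ratio, n(H2SO4) in the aliquot = 1/2 × 2.78 × 10^-3 = 1.39 × 10^-3 mol
[H2SO4]_dilute = 1.39 × 10^-3 / 0.0250 = 0.0556 mol/L
Dilution factor = 250.0 / 20.3 = 12.32
[H2SO4]_stock = 0.0556 × 12.32 = 0.684 mol/L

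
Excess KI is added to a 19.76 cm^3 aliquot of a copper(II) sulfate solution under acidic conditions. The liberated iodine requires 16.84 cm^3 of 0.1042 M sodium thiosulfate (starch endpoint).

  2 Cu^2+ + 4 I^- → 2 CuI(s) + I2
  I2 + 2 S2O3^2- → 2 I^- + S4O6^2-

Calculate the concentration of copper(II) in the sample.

n(S2O3^2-) = 0.01684 × 0.1042 = 1.755 × 10^-3 mol
n(I2) = n(S2O3^2-)/2 = 8.774 × 10^-4 mol
From the 2:1 ratio, n(Cu2+) in the aliquot = 2/1 × 8.774 × 10^-4 = 1.755 × 10^-3 mol
[Cu2+] = 1.755 × 10^-3 / 0.01976 = 0.08880 mol/L

0.08880 M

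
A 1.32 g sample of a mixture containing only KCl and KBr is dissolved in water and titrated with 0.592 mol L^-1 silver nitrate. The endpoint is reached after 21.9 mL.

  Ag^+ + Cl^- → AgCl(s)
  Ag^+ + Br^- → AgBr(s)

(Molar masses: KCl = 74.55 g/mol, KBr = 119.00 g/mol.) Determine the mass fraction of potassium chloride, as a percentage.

28.3 %

n(AgNO3) = 0.0219 × 0.592 = 0.0130 mol
Let x = n(KCl), y = n(KBr).
Titrant: 1x + 1y = 0.0130;  mass: 74.55x + 119.00y = 1.32
Solving, x = 5.01 × 10^-3 mol, y = 7.95 × 10^-3 mol
mass of KCl = 5.01 × 10^-3 × 74.55 = 0.374 g
% KCl = 0.374 / 1.32 × 100 = 28.3 %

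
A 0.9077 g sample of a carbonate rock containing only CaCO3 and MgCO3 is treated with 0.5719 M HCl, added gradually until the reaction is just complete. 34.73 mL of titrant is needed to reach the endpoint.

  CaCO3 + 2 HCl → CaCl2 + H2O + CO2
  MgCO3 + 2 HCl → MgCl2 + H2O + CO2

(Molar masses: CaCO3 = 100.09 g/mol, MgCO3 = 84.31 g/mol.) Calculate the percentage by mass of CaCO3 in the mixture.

49.20 %

n(HCl) = 0.03473 × 0.5719 = 0.01986 mol
Let x = n(CaCO3), y = n(MgCO3).
Titrant: 2x + 2y = 0.01986;  mass: 100.09x + 84.31y = 0.9077
Solving, x = 4.462 × 10^-3 mol, y = 5.469 × 10^-3 mol
mass of CaCO3 = 4.462 × 10^-3 × 100.09 = 0.4466 g
% CaCO3 = 0.4466 / 0.9077 × 100 = 49.20 %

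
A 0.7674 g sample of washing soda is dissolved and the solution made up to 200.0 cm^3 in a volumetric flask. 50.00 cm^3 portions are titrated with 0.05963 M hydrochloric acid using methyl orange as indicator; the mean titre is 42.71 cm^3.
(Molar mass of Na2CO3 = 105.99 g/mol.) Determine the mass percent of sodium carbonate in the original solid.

Na2CO3 + 2 HCl → 2 NaCl + H2O + CO2
n(HCl) per titration = 0.04271 × 0.05963 = 2.547 × 10^-3 mol
From the 1:2 ratio, n(Na2CO3) in each aliquot = 1/2 × 2.547 × 10^-3 = 1.273 × 10^-3 mol
n(Na2CO3) in the whole flask = 1.273 × 10^-3 × 200.0/50.00 = 5.094 × 10^-3 mol
mass of Na2CO3 = 5.094 × 10^-3 × 105.99 = 0.5399 g
% Na2CO3 = 0.5399 / 0.7674 × 100 = 70.35 %

70.35 %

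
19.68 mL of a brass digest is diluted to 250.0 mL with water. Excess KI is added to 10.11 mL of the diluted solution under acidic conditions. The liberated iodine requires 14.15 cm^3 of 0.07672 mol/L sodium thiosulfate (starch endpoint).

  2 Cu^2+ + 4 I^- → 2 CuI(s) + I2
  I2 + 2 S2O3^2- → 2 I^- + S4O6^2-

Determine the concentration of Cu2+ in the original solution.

1.364 mol/L

n(S2O3^2-) = 0.01415 × 0.07672 = 1.086 × 10^-3 mol
n(I2) = n(S2O3^2-)/2 = 5.428 × 10^-4 mol
From the 2:1 ratio, n(Cu2+) in the aliquot = 2/1 × 5.428 × 10^-4 = 1.086 × 10^-3 mol
[Cu2+]_dilute = 1.086 × 10^-3 / 0.01011 = 0.1074 mol/L
[Cu2+]_original = 0.1074 × 250.0/19.68 = 1.364 mol/L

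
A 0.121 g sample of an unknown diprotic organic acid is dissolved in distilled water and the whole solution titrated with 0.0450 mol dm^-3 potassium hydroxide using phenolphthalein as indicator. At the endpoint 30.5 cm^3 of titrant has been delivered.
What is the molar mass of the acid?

n(KOH) = 0.0305 L × 0.0450 mol/L = 1.37 × 10^-3 mol
From the 1:2 ratio, n(H2A) = 1/2 × 1.37 × 10^-3 = 6.86 × 10^-4 mol
M = m / n = 0.121 g / 6.86 × 10^-4 mol = 176 g/mol

176 g/mol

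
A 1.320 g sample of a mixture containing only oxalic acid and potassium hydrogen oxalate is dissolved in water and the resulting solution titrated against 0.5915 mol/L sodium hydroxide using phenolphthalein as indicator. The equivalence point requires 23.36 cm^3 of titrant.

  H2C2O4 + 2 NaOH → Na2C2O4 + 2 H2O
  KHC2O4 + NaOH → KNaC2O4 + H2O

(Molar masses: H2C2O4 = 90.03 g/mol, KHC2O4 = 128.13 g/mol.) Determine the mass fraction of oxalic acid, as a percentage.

18.48 %

n(NaOH) = 0.02336 × 0.5915 = 0.01382 mol
Let x = n(H2C2O4), y = n(KHC2O4).
Titrant: 2x + 1y = 0.01382;  mass: 90.03x + 128.13y = 1.320
Solving, x = 2.710 × 10^-3 mol, y = 8.398 × 10^-3 mol
mass of H2C2O4 = 2.710 × 10^-3 × 90.03 = 0.2440 g
% H2C2O4 = 0.2440 / 1.320 × 100 = 18.48 %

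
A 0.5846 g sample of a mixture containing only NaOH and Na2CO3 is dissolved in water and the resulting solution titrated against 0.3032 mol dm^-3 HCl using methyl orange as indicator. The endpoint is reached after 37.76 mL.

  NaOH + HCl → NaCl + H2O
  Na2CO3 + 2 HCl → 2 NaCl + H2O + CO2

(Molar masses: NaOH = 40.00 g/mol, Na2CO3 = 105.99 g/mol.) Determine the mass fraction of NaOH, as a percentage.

n(HCl) = 0.03776 × 0.3032 = 0.01145 mol
Let x = n(NaOH), y = n(Na2CO3).
Titrant: 1x + 2y = 0.01145;  mass: 40.00x + 105.99y = 0.5846
Solving, x = 1.703 × 10^-3 mol, y = 4.873 × 10^-3 mol
mass of NaOH = 1.703 × 10^-3 × 40.00 = 0.06812 g
% NaOH = 0.06812 / 0.5846 × 100 = 11.65 %

11.65 %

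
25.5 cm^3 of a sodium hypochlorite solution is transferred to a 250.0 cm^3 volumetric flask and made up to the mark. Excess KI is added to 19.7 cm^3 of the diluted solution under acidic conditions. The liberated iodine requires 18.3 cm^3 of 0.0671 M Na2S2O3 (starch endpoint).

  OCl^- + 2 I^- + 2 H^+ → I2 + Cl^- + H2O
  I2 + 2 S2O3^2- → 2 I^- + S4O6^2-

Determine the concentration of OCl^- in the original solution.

n(S2O3^2-) = 0.0183 × 0.0671 = 1.23 × 10^-3 mol
n(I2) = n(S2O3^2-)/2 = 6.14 × 10^-4 mol
n(OCl^-) in the aliquot = 6.14 × 10^-4 mol (1:1 ratio)
[OCl^-]_dilute = 6.14 × 10^-4 / 0.0197 = 0.0312 mol/L
[OCl^-]_original = 0.0312 × 250.0/25.5 = 0.306 mol/L

0.306 M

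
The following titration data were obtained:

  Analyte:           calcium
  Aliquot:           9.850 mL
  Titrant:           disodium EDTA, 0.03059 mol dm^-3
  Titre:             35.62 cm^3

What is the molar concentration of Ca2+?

Ca^2+ + EDTA^4- → [Ca(EDTA)]^2-
n(EDTA) = 0.03562 L × 0.03059 mol/L = 1.090 × 10^-3 mol
n(Ca2+) = 1.090 × 10^-3 mol (1:1 mole ratio)
[Ca2+] = 1.090 × 10^-3 mol / 0.009850 L = 0.1106 mol/L

0.1106 mol/L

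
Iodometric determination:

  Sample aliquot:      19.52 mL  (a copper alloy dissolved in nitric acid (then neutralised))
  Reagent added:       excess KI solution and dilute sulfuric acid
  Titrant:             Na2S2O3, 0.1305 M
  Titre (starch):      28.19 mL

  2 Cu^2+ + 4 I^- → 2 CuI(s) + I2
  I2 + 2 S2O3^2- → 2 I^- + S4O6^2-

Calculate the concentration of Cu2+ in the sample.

n(S2O3^2-) = 0.02819 × 0.1305 = 3.679 × 10^-3 mol
n(I2) = n(S2O3^2-)/2 = 1.839 × 10^-3 mol
From the 2:1 ratio, n(Cu2+) in the aliquot = 2/1 × 1.839 × 10^-3 = 3.679 × 10^-3 mol
[Cu2+] = 3.679 × 10^-3 / 0.01952 = 0.1885 mol/L

0.1885 M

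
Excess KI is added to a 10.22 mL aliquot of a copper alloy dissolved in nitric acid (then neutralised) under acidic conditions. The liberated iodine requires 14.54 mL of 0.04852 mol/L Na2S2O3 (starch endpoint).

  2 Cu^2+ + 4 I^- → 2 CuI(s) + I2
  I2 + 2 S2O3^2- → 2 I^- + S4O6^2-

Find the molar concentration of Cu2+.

0.06903 mol/L

n(S2O3^2-) = 0.01454 × 0.04852 = 7.055 × 10^-4 mol
n(I2) = n(S2O3^2-)/2 = 3.527 × 10^-4 mol
From the 2:1 ratio, n(Cu2+) in the aliquot = 2/1 × 3.527 × 10^-4 = 7.055 × 10^-4 mol
[Cu2+] = 7.055 × 10^-4 / 0.01022 = 0.06903 mol/L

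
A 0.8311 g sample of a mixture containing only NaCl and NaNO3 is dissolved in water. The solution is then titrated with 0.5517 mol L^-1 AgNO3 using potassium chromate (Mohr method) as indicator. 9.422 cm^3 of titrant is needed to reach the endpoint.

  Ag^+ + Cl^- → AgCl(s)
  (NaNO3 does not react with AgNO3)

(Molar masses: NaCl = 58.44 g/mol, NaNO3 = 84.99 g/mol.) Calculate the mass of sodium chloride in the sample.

0.3038 g

n(AgNO3) = 0.009422 × 0.5517 = 5.198 × 10^-3 mol
Let x = n(NaCl), y = n(NaNO3).
Titrant: 1x = 5.198 × 10^-3;  mass: 58.44x + 84.99y = 0.8311
Solving, x = 5.198 × 10^-3 mol, y = 6.205 × 10^-3 mol
mass of NaCl = 5.198 × 10^-3 × 58.44 = 0.3038 g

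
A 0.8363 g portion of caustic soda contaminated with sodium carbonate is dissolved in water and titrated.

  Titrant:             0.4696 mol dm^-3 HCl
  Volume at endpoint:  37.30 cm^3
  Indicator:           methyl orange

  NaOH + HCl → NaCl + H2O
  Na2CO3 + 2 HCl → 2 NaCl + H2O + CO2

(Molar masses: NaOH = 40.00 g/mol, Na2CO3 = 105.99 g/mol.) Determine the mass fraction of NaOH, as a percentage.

n(HCl) = 0.03730 × 0.4696 = 0.01752 mol
Let x = n(NaOH), y = n(Na2CO3).
Titrant: 1x + 2y = 0.01752;  mass: 40.00x + 105.99y = 0.8363
Solving, x = 7.077 × 10^-3 mol, y = 5.220 × 10^-3 mol
mass of NaOH = 7.077 × 10^-3 × 40.00 = 0.2831 g
% NaOH = 0.2831 / 0.8363 × 100 = 33.85 %

33.85 %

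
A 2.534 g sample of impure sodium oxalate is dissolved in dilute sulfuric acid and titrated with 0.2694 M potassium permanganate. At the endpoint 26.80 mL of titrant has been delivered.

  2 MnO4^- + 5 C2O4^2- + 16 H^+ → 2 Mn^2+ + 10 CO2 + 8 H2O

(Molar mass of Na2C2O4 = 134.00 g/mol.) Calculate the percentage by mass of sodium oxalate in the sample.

n(KMnO4) = 0.02680 L × 0.2694 mol/L = 7.220 × 10^-3 mol
From the 5:2 ratio, n(Na2C2O4) = 5/2 × 7.220 × 10^-3 = 0.01805 mol
mass of Na2C2O4 = 0.01805 × 134.00 g/mol = 2.419 g
% Na2C2O4 = 2.419 / 2.534 × 100 = 95.45 %

95.45 %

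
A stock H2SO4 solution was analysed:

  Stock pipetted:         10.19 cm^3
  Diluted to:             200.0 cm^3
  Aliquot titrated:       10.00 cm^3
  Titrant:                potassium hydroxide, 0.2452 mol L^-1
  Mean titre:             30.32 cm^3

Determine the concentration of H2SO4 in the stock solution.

7.296 mol/L

H2SO4 + 2 KOH → K2SO4 + 2 H2O
n(KOH) = 0.03032 × 0.2452 = 7.434 × 10^-3 mol
From the 1:2 ratio, n(H2SO4) in the aliquot = 1/2 × 7.434 × 10^-3 = 3.717 × 10^-3 mol
[H2SO4]_dilute = 3.717 × 10^-3 / 0.01000 = 0.3717 mol/L
Dilution factor = 200.0 / 10.19 = 19.63
[H2SO4]_stock = 0.3717 × 19.63 = 7.296 mol/L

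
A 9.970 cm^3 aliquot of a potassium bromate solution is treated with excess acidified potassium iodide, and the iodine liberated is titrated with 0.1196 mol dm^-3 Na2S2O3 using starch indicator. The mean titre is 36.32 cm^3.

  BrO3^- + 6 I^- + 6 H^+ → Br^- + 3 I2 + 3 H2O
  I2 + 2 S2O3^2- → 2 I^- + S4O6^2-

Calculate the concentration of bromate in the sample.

n(S2O3^2-) = 0.03632 × 0.1196 = 4.344 × 10^-3 mol
n(I2) = n(S2O3^2-)/2 = 2.172 × 10^-3 mol
From the 1:3 ratio, n(BrO3^-) in the aliquot = 1/3 × 2.172 × 10^-3 = 7.240 × 10^-4 mol
[BrO3^-] = 7.240 × 10^-4 / 0.009970 = 0.07262 mol/L

0.07262 mol/L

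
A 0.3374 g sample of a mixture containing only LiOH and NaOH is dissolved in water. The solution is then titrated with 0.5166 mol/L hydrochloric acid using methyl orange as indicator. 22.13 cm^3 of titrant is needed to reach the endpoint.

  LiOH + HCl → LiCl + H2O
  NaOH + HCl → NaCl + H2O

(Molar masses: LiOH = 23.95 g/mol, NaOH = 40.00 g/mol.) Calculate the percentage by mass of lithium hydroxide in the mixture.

n(HCl) = 0.02213 × 0.5166 = 0.01143 mol
Let x = n(LiOH), y = n(NaOH).
Titrant: 1x + 1y = 0.01143;  mass: 23.95x + 40.00y = 0.3374
Solving, x = 7.470 × 10^-3 mol, y = 3.962 × 10^-3 mol
mass of LiOH = 7.470 × 10^-3 × 23.95 = 0.1789 g
% LiOH = 0.1789 / 0.3374 × 100 = 53.03 %

53.03 %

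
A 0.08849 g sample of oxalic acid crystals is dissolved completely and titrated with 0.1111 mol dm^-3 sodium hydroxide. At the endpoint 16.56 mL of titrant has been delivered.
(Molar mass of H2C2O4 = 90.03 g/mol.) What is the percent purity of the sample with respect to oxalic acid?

93.59 %

H2C2O4 + 2 NaOH → Na2C2O4 + 2 H2O
n(NaOH) = 0.01656 L × 0.1111 mol/L = 1.840 × 10^-3 mol
From the 1:2 ratio, n(H2C2O4) = 1/2 × 1.840 × 10^-3 = 9.199 × 10^-4 mol
mass of H2C2O4 = 9.199 × 10^-4 × 90.03 g/mol = 0.08282 g
% H2C2O4 = 0.08282 / 0.08849 × 100 = 93.59 %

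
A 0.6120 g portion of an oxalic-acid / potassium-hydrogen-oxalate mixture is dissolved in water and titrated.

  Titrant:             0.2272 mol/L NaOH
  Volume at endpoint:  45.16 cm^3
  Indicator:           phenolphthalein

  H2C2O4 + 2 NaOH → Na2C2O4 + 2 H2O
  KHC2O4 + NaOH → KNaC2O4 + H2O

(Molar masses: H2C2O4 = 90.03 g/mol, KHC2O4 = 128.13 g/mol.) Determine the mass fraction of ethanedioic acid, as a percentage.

n(NaOH) = 0.04516 × 0.2272 = 0.01026 mol
Let x = n(H2C2O4), y = n(KHC2O4).
Titrant: 2x + 1y = 0.01026;  mass: 90.03x + 128.13y = 0.6120
Solving, x = 4.227 × 10^-3 mol, y = 1.806 × 10^-3 mol
mass of H2C2O4 = 4.227 × 10^-3 × 90.03 = 0.3806 g
% H2C2O4 = 0.3806 / 0.6120 × 100 = 62.18 %

62.18 %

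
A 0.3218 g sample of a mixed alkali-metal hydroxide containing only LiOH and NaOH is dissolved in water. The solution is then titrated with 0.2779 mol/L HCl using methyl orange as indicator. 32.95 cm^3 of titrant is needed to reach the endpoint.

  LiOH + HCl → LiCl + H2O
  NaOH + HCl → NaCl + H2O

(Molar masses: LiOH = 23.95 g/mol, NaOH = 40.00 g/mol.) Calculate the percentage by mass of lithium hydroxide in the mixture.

20.62 %

n(HCl) = 0.03295 × 0.2779 = 9.157 × 10^-3 mol
Let x = n(LiOH), y = n(NaOH).
Titrant: 1x + 1y = 9.157 × 10^-3;  mass: 23.95x + 40.00y = 0.3218
Solving, x = 2.771 × 10^-3 mol, y = 6.386 × 10^-3 mol
mass of LiOH = 2.771 × 10^-3 × 23.95 = 0.06636 g
% LiOH = 0.06636 / 0.3218 × 100 = 20.62 %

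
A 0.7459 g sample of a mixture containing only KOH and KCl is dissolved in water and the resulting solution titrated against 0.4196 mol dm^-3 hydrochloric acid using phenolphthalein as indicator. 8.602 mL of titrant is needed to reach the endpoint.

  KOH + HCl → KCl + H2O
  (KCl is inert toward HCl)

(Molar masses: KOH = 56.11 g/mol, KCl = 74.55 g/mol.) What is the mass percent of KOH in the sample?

n(HCl) = 0.008602 × 0.4196 = 3.609 × 10^-3 mol
Let x = n(KOH), y = n(KCl).
Titrant: 1x = 3.609 × 10^-3;  mass: 56.11x + 74.55y = 0.7459
Solving, x = 3.609 × 10^-3 mol, y = 7.289 × 10^-3 mol
mass of KOH = 3.609 × 10^-3 × 56.11 = 0.2025 g
% KOH = 0.2025 / 0.7459 × 100 = 27.15 %

27.15 %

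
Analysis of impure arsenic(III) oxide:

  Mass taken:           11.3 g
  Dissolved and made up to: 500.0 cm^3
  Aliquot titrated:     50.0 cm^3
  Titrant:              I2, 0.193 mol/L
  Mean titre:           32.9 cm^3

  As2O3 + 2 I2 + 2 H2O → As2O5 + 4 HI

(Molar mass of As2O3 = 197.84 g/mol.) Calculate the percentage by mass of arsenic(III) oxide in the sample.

n(I2) per titration = 0.0329 × 0.193 = 6.35 × 10^-3 mol
From the 1:2 ratio, n(As2O3) in each aliquot = 1/2 × 6.35 × 10^-3 = 3.17 × 10^-3 mol
n(As2O3) in the whole flask = 3.17 × 10^-3 × 500.0/50.0 = 0.0317 mol
mass of As2O3 = 0.0317 × 197.84 = 6.28 g
% As2O3 = 6.28 / 11.3 × 100 = 55.6 %

55.6 %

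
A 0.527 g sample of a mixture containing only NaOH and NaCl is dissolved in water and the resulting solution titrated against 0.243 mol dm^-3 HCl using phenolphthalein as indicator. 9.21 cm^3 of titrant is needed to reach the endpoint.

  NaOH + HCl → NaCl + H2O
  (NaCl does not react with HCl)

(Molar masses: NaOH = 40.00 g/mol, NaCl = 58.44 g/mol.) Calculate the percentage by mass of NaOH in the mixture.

n(HCl) = 0.00921 × 0.243 = 2.24 × 10^-3 mol
Let x = n(NaOH), y = n(NaCl).
Titrant: 1x = 2.24 × 10^-3;  mass: 40.00x + 58.44y = 0.527
Solving, x = 2.24 × 10^-3 mol, y = 7.49 × 10^-3 mol
mass of NaOH = 2.24 × 10^-3 × 40.00 = 0.0895 g
% NaOH = 0.0895 / 0.527 × 100 = 17.0 %

17.0 %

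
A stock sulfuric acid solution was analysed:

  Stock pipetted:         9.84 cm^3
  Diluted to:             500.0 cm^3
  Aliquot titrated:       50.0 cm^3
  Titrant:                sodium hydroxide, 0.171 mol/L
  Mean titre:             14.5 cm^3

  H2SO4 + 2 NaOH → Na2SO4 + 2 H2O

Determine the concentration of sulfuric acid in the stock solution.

1.26 mol/L

n(NaOH) = 0.0145 × 0.171 = 2.48 × 10^-3 mol
From the 1:2 ratio, n(H2SO4) in the aliquot = 1/2 × 2.48 × 10^-3 = 1.24 × 10^-3 mol
[H2SO4]_dilute = 1.24 × 10^-3 / 0.0500 = 0.0248 mol/L
Dilution factor = 500.0 / 9.84 = 50.81
[H2SO4]_stock = 0.0248 × 50.81 = 1.26 mol/L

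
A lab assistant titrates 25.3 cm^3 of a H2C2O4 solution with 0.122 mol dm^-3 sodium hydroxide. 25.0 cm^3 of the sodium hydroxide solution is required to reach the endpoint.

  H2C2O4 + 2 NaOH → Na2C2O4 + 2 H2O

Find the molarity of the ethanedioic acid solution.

n(NaOH) = 0.0250 L × 0.122 mol/L = 3.05 × 10^-3 mol
From the 1:2 mole ratio, n(H2C2O4) = 1/2 × 3.05 × 10^-3 = 1.52 × 10^-3 mol
[H2C2O4] = 1.52 × 10^-3 mol / 0.0253 L = 0.0603 mol/L

0.0603 mol/L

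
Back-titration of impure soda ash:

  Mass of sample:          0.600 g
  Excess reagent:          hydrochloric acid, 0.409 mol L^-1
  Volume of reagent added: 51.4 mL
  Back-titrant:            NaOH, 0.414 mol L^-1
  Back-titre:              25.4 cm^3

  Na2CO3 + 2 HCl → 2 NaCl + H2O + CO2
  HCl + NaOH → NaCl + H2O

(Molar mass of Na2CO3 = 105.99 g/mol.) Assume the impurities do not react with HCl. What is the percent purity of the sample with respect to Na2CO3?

n(HCl) added = 0.0514 × 0.409 = 0.0210 mol
n(NaOH) used in back-titration = 0.0254 × 0.414 = 0.0105 mol
n(HCl) left over = 0.0105 mol (1:1 ratio)
n(HCl) consumed by analyte = 0.0210 − 0.0105 = 0.0105 mol
From the 1:2 ratio, n(Na2CO3) = 1/2 × 0.0105 = 5.25 × 10^-3 mol
mass of Na2CO3 = 5.25 × 10^-3 × 105.99 = 0.557 g
% Na2CO3 = 0.557 / 0.600 × 100 = 92.8 %

92.8 %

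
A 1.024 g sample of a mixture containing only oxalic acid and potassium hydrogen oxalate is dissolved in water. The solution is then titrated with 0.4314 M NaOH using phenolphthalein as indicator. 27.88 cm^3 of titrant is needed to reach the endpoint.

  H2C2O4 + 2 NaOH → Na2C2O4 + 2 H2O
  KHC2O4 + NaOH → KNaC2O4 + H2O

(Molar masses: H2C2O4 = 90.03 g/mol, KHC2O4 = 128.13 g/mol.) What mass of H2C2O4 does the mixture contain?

0.2800 g

n(NaOH) = 0.02788 × 0.4314 = 0.01203 mol
Let x = n(H2C2O4), y = n(KHC2O4).
Titrant: 2x + 1y = 0.01203;  mass: 90.03x + 128.13y = 1.024
Solving, x = 3.111 × 10^-3 mol, y = 5.806 × 10^-3 mol
mass of H2C2O4 = 3.111 × 10^-3 × 90.03 = 0.2800 g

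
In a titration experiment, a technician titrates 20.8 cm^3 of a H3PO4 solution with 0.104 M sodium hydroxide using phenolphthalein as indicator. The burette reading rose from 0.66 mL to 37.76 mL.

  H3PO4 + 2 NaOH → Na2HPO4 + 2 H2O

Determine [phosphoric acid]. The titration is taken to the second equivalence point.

n(NaOH) = 0.0371 L × 0.104 mol/L = 3.86 × 10^-3 mol
From the 1:2 mole ratio, n(H3PO4) = 1/2 × 3.86 × 10^-3 = 1.93 × 10^-3 mol
[H3PO4] = 1.93 × 10^-3 mol / 0.0208 L = 0.0928 mol/L

0.0928 M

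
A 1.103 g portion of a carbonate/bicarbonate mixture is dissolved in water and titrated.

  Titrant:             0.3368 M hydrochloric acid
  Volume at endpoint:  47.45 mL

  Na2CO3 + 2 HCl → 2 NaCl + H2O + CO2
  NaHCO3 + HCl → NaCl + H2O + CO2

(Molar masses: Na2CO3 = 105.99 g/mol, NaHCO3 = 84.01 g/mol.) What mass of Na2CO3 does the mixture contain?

n(HCl) = 0.04745 × 0.3368 = 0.01598 mol
Let x = n(Na2CO3), y = n(NaHCO3).
Titrant: 2x + 1y = 0.01598;  mass: 105.99x + 84.01y = 1.103
Solving, x = 3.862 × 10^-3 mol, y = 8.257 × 10^-3 mol
mass of Na2CO3 = 3.862 × 10^-3 × 105.99 = 0.4094 g

0.4094 g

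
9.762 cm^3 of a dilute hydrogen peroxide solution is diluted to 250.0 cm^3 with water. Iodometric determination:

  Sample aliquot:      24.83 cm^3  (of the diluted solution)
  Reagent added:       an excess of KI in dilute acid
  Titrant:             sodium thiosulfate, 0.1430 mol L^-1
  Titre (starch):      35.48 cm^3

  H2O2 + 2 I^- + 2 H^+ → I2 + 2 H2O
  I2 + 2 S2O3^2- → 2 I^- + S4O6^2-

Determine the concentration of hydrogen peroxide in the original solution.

n(S2O3^2-) = 0.03548 × 0.1430 = 5.074 × 10^-3 mol
n(I2) = n(S2O3^2-)/2 = 2.537 × 10^-3 mol
n(H2O2) in the aliquot = 2.537 × 10^-3 mol (1:1 ratio)
[H2O2]_dilute = 2.537 × 10^-3 / 0.02483 = 0.1022 mol/L
[H2O2]_original = 0.1022 × 250.0/9.762 = 2.616 mol/L

2.616 mol/L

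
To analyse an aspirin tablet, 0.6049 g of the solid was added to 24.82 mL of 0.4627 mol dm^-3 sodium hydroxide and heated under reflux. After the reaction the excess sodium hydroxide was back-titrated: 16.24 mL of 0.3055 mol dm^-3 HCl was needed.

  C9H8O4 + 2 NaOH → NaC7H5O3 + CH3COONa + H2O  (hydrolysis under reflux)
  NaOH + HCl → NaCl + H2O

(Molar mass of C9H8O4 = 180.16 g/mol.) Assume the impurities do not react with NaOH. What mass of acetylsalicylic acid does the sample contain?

n(NaOH) added = 0.02482 × 0.4627 = 0.01148 mol
n(HCl) used in back-titration = 0.01624 × 0.3055 = 4.961 × 10^-3 mol
n(NaOH) left over = 4.961 × 10^-3 mol (1:1 ratio)
n(NaOH) consumed by analyte = 0.01148 − 4.961 × 10^-3 = 6.523 × 10^-3 mol
From the 1:2 ratio, n(C9H8O4) = 1/2 × 6.523 × 10^-3 = 3.261 × 10^-3 mol
mass of C9H8O4 = 3.261 × 10^-3 × 180.16 = 0.5876 g

0.5876 g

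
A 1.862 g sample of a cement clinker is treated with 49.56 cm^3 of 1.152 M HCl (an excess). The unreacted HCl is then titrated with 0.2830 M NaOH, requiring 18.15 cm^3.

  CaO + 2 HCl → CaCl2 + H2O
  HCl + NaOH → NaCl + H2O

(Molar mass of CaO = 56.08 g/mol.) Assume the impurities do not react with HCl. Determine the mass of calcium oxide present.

1.457 g

n(HCl) added = 0.04956 × 1.152 = 0.05709 mol
n(NaOH) used in back-titration = 0.01815 × 0.2830 = 5.136 × 10^-3 mol
n(HCl) left over = 5.136 × 10^-3 mol (1:1 ratio)
n(HCl) consumed by analyte = 0.05709 − 5.136 × 10^-3 = 0.05196 mol
From the 1:2 ratio, n(CaO) = 1/2 × 0.05196 = 0.02598 mol
mass of CaO = 0.02598 × 56.08 = 1.457 g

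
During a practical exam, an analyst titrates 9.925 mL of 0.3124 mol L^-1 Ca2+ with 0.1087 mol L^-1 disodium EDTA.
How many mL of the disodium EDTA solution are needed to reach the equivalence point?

28.52 mL

Ca^2+ + EDTA^4- → [Ca(EDTA)]^2-
n(Ca2+) = 0.009925 L × 0.3124 mol/L = 3.101 × 10^-3 mol
n(EDTA) = 3.101 × 10^-3 mol (1:1 stoichiometry)
V(EDTA) = 3.101 × 10^-3 mol / 0.1087 mol/L = 0.02852 L = 28.52 mL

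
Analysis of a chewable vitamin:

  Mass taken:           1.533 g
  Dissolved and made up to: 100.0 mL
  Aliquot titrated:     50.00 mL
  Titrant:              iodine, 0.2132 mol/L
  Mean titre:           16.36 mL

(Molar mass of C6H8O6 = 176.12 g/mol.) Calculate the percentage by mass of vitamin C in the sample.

C6H8O6 + I2 → C6H6O6 + 2 HI
n(I2) per titration = 0.01636 × 0.2132 = 3.488 × 10^-3 mol
n(C6H8O6) in each aliquot = 3.488 × 10^-3 mol (1:1 ratio)
n(C6H8O6) in the whole flask = 3.488 × 10^-3 × 100.0/50.00 = 6.976 × 10^-3 mol
mass of C6H8O6 = 6.976 × 10^-3 × 176.12 = 1.229 g
% C6H8O6 = 1.229 / 1.533 × 100 = 80.14 %

80.14 %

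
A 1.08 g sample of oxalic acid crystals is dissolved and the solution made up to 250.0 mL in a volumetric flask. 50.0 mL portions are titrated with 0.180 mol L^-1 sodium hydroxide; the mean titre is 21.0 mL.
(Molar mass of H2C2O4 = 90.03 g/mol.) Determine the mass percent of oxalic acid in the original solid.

H2C2O4 + 2 NaOH → Na2C2O4 + 2 H2O
n(NaOH) per titration = 0.0210 × 0.180 = 3.78 × 10^-3 mol
From the 1:2 ratio, n(H2C2O4) in each aliquot = 1/2 × 3.78 × 10^-3 = 1.89 × 10^-3 mol
n(H2C2O4) in the whole flask = 1.89 × 10^-3 × 250.0/50.0 = 9.45 × 10^-3 mol
mass of H2C2O4 = 9.45 × 10^-3 × 90.03 = 0.851 g
% H2C2O4 = 0.851 / 1.08 × 100 = 78.8 %

78.8 %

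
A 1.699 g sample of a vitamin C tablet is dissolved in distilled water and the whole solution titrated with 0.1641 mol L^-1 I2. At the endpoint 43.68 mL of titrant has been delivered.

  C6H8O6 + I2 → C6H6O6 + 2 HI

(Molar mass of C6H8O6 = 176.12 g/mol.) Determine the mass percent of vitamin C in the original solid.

74.30 %

n(I2) = 0.04368 L × 0.1641 mol/L = 7.168 × 10^-3 mol
n(C6H8O6) = 7.168 × 10^-3 mol (1:1 ratio)
mass of C6H8O6 = 7.168 × 10^-3 × 176.12 g/mol = 1.262 g
% C6H8O6 = 1.262 / 1.699 × 100 = 74.30 %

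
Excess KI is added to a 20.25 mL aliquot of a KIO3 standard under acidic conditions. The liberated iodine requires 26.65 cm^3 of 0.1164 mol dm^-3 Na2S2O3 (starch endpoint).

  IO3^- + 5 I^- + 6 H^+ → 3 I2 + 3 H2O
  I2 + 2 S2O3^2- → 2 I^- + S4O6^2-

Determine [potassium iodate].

n(S2O3^2-) = 0.02665 × 0.1164 = 3.102 × 10^-3 mol
n(I2) = n(S2O3^2-)/2 = 1.551 × 10^-3 mol
From the 1:3 ratio, n(IO3^-) in the aliquot = 1/3 × 1.551 × 10^-3 = 5.170 × 10^-4 mol
[IO3^-] = 5.170 × 10^-4 / 0.02025 = 0.02553 mol/L

0.02553 mol/L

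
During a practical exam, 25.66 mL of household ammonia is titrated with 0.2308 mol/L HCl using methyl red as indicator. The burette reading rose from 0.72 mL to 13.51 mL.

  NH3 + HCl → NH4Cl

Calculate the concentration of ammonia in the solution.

0.1150 mol/L

n(HCl) = 0.01279 L × 0.2308 mol/L = 2.952 × 10^-3 mol
n(NH3) = 2.952 × 10^-3 mol (1:1 mole ratio)
[NH3] = 2.952 × 10^-3 mol / 0.02566 L = 0.1150 mol/L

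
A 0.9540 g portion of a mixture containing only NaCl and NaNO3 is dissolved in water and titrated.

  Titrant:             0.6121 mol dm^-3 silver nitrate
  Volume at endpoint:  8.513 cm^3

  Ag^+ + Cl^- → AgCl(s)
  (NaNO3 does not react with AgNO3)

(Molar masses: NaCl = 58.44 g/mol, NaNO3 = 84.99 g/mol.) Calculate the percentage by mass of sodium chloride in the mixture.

n(AgNO3) = 0.008513 × 0.6121 = 5.211 × 10^-3 mol
Let x = n(NaCl), y = n(NaNO3).
Titrant: 1x = 5.211 × 10^-3;  mass: 58.44x + 84.99y = 0.9540
Solving, x = 5.211 × 10^-3 mol, y = 7.642 × 10^-3 mol
mass of NaCl = 5.211 × 10^-3 × 58.44 = 0.3045 g
% NaCl = 0.3045 / 0.9540 × 100 = 31.92 %

31.92 %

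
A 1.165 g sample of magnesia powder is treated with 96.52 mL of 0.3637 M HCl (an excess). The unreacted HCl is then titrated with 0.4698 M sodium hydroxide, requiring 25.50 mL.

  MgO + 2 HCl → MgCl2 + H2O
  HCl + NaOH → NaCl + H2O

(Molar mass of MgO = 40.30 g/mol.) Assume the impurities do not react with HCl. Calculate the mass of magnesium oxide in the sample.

0.4660 g

n(HCl) added = 0.09652 × 0.3637 = 0.03510 mol
n(NaOH) used in back-titration = 0.02550 × 0.4698 = 0.01198 mol
n(HCl) left over = 0.01198 mol (1:1 ratio)
n(HCl) consumed by analyte = 0.03510 − 0.01198 = 0.02312 mol
From the 1:2 ratio, n(MgO) = 1/2 × 0.02312 = 0.01156 mol
mass of MgO = 0.01156 × 40.30 = 0.4660 g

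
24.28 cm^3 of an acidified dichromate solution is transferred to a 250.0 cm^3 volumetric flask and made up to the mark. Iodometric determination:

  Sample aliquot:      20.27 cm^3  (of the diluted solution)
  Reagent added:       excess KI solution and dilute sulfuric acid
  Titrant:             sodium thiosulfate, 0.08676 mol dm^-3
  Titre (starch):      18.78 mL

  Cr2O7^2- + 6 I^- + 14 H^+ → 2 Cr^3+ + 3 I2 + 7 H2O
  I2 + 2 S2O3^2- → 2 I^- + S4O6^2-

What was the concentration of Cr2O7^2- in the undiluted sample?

0.1379 mol/L

n(S2O3^2-) = 0.01878 × 0.08676 = 1.629 × 10^-3 mol
n(I2) = n(S2O3^2-)/2 = 8.147 × 10^-4 mol
From the 1:3 ratio, n(Cr2O7^2-) in the aliquot = 1/3 × 8.147 × 10^-4 = 2.716 × 10^-4 mol
[Cr2O7^2-]_dilute = 2.716 × 10^-4 / 0.02027 = 0.01340 mol/L
[Cr2O7^2-]_original = 0.01340 × 250.0/24.28 = 0.1379 mol/L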